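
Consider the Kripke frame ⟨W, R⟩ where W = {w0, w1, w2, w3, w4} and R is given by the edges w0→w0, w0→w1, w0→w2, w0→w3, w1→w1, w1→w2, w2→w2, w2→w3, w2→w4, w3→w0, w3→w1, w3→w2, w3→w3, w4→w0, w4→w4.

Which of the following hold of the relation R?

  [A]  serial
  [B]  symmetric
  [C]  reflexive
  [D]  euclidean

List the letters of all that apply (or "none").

(A) serial: every world has an R-successor.
(B) not symmetric: w0 R w1 but not w1 R w0.
(C) reflexive: each world relates to itself.
(D) not euclidean: w0 R w1 and w0 R w0 but not w1 R w0.

A, C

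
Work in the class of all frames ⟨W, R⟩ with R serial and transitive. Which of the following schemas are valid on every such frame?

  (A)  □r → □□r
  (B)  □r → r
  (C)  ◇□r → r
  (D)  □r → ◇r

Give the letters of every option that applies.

A, D

(A) □r → □□r is axiom 4; it is valid on a frame exactly when R is transitive. Every such R is transitive, so valid.
(B) axiom T: valid iff R is reflexive. Such an R need not be reflexive — not valid.
(C) ◇□r → r is the dual of axiom B, which corresponds to symmetry. Such an R need not be symmetric — not valid.
(D) □r → ◇r is axiom D, which corresponds to seriality. Every such R is serial — valid.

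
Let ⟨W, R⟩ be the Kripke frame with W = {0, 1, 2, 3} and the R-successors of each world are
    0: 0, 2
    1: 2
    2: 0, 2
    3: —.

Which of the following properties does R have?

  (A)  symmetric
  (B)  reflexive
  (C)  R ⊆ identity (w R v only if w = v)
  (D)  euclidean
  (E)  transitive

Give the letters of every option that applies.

D

(A) not symmetric: 1 R 2 but not 2 R 1.
(B) not reflexive: not 1 R 1.
(C) not ⊆ identity: 0 R 2 with 0 ≠ 2.
(D) euclidean: any two R-successors of the same world are R-related.
(E) not transitive: 1 R 2 and 2 R 0 but not 1 R 0.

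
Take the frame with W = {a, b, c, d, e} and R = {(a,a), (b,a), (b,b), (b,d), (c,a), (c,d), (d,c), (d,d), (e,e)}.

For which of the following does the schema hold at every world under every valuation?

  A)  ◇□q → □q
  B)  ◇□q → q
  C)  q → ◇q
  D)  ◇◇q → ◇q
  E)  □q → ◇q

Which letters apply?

E

R is not reflexive: not c R c.
R is not symmetric: b R a but not a R b.
R is not transitive: b R d and d R c but not b R c.
R is not euclidean: b R a and b R b but not a R b.
R is serial: every world has an R-successor.
(A) ◇□q → □q is the dual of axiom 5, which corresponds to the euclidean property. R is not euclidean — not valid.
(B) the dual of axiom B: valid iff R is symmetric. R is not symmetric — not valid.
(C) q → ◇q (the dual of axiom T) characterises the reflexive frames. R is not reflexive — not valid.
(D) ◇◇q → ◇q (the dual of axiom 4) characterises the transitive frames. R is not transitive — not valid.
(E) □q → ◇q is axiom D; it is valid on a frame exactly when R is serial. R is serial, so valid.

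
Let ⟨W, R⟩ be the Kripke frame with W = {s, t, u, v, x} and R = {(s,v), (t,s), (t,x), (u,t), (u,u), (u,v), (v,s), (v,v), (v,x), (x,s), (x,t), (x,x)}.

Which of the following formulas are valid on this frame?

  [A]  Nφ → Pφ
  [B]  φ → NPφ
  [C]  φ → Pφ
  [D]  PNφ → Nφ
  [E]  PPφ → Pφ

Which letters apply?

R is not reflexive: not s R s.
R is not symmetric: t R s but not s R t.
R is not transitive: s R v and v R s but not s R s.
R is not euclidean: t R s and t R x but not s R x.
R is serial: every world has an R-successor.
(A) Nφ → Pφ is axiom D; it is valid on a frame exactly when R is serial. R is serial, so valid.
(B) axiom B: valid iff R is symmetric. R is not symmetric — not valid.
(C) φ → Pφ is the dual of axiom T; it is valid on a frame exactly when R is reflexive. R is not reflexive, so not valid.
(D) the dual of axiom 5: valid iff R is euclidean. R is not euclidean — not valid.
(E) the dual of axiom 4: valid iff R is transitive. R is not transitive — not valid.

A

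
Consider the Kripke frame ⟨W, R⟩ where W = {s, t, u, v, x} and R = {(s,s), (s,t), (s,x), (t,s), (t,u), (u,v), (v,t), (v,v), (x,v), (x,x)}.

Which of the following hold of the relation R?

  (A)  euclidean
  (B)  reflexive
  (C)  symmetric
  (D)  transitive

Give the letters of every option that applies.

none

(A) not euclidean: s R t and s R x but not t R x.
(B) not reflexive: not t R t.
(C) not symmetric: s R x but not x R s.
(D) not transitive: s R t and t R u but not s R u.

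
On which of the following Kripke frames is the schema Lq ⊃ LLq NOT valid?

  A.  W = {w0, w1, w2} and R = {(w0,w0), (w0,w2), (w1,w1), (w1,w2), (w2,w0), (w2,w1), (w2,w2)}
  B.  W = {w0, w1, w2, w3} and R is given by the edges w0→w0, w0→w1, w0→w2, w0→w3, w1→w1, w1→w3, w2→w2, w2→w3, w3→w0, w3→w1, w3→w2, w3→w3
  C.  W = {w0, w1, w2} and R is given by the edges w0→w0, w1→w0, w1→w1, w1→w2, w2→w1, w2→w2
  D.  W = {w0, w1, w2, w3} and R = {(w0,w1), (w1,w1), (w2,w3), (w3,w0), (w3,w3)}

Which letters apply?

The schema Lq ⊃ LLq is axiom 4; it is valid on a frame iff R is transitive.
(A) R is not transitive (w0 R w2 and w2 R w1 but not w0 R w1), so the schema fails here.
(B) R is not transitive (w1 R w3 and w3 R w0 but not w1 R w0), so the schema fails here.
(C) R is not transitive (w2 R w1 and w1 R w0 but not w2 R w0), so the schema fails here.
(D) R is not transitive (w2 R w3 and w3 R w0 but not w2 R w0), so the schema fails here.

A, B, C, D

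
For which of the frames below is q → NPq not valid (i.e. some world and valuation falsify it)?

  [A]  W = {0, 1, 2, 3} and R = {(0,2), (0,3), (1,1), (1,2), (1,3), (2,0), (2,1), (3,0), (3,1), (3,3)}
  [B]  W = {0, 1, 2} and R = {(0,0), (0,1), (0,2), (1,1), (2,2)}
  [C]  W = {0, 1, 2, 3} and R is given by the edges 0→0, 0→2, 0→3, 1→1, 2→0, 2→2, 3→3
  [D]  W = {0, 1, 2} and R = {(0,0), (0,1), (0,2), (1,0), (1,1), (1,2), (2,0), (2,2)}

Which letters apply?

The schema q → NPq is axiom B; it is valid on a frame iff R is symmetric.
(A) R is symmetric (every R-edge is matched by its reverse), so the schema is valid here.
(B) R is not symmetric (0 R 1 but not 1 R 0), so the schema fails here.
(C) R is not symmetric (0 R 3 but not 3 R 0), so the schema fails here.
(D) R is not symmetric (1 R 2 but not 2 R 1), so the schema fails here.

B, C, D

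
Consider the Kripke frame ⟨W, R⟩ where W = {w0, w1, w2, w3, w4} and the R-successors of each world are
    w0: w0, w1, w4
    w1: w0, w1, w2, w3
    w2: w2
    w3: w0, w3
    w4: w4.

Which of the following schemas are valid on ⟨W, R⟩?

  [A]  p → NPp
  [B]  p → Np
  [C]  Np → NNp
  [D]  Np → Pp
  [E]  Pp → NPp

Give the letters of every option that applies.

R is not symmetric: w0 R w4 but not w4 R w0.
R is not transitive: w0 R w1 and w1 R w2 but not w0 R w2.
R is not euclidean: w0 R w1 and w0 R w4 but not w1 R w4.
R is serial: every world has an R-successor.
R is not a subset of the identity: w0 R w1 with w0 ≠ w1.
(A) p → NPp (axiom B) characterises the symmetric frames. R is not symmetric — not valid.
(B) p → Np is valid only on frames where every R-edge is a self-loop. Here R ⊄ identity — not valid.
(C) Np → NNp is axiom 4, which corresponds to transitivity. R is not transitive — not valid.
(D) Np → Pp is axiom D; it is valid on a frame exactly when R is serial. R is serial, so valid.
(E) Pp → NPp is axiom 5; it is valid on a frame exactly when R is euclidean. R is not euclidean, so not valid.

D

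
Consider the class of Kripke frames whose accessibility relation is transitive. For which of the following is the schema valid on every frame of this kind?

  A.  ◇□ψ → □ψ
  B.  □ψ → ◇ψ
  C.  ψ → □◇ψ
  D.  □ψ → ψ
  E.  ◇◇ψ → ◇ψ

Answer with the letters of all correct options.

(A) ◇□ψ → □ψ is the dual of axiom 5; it is valid on a frame exactly when R is euclidean. Such an R need not be euclidean, so not valid.
(B) □ψ → ◇ψ is axiom D; it is valid on a frame exactly when R is serial. Such an R need not be serial, so not valid.
(C) ψ → □◇ψ is axiom B, which corresponds to symmetry. Such an R need not be symmetric — not valid.
(D) □ψ → ψ is axiom T, which corresponds to reflexivity. Such an R need not be reflexive — not valid.
(E) ◇◇ψ → ◇ψ is the dual of axiom 4, which corresponds to transitivity. Every such R is transitive — valid.

E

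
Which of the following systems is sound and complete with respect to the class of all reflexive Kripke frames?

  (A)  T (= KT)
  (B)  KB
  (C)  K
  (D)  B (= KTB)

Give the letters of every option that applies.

(A) T (= KT) is determined by exactly this class.
(B) KB is determined by the class of symmetric frames.
(C) K is determined by the class of arbitrary frames.
(D) B (= KTB) is determined by the class of reflexive and symmetric frames.

A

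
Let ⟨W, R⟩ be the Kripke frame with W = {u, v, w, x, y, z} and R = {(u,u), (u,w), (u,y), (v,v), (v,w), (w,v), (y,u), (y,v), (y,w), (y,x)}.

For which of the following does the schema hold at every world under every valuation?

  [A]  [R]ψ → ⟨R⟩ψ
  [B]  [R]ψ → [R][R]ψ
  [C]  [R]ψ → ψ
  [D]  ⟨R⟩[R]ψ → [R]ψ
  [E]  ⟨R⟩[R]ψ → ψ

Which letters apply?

R is not reflexive: not w R w.
R is not symmetric: u R w but not w R u.
R is not transitive: u R w and w R v but not u R v.
R is not euclidean: u R w and u R u but not w R u.
R is not serial: x has no R-successor.
(A) [R]ψ → ⟨R⟩ψ is axiom D; it is valid on a frame exactly when R is serial. R is not serial, so not valid.
(B) [R]ψ → [R][R]ψ is axiom 4, which corresponds to transitivity. R is not transitive — not valid.
(C) [R]ψ → ψ is axiom T, which corresponds to reflexivity. R is not reflexive — not valid.
(D) the dual of axiom 5: valid iff R is euclidean. R is not euclidean — not valid.
(E) ⟨R⟩[R]ψ → ψ (the dual of axiom B) characterises the symmetric frames. R is not symmetric — not valid.

none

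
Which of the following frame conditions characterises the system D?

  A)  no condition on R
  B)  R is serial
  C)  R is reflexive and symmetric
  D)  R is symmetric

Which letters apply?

B

(A) this class determines K, not D.
(B) D is sound and complete for exactly this class.
(C) this class determines B (= KTB), not D.
(D) this class determines KB, not D.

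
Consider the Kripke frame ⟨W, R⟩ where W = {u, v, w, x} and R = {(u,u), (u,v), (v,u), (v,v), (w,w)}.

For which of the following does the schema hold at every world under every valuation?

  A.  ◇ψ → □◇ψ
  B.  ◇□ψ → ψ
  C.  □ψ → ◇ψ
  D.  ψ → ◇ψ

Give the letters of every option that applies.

A, B

R is not reflexive: not x R x.
R is symmetric: every R-edge is matched by its reverse.
R is euclidean: any two R-successors of the same world are R-related.
R is not serial: x has no R-successor.
(A) ◇ψ → □◇ψ (axiom 5) characterises the euclidean frames. R is euclidean — valid.
(B) the dual of axiom B: valid iff R is symmetric. R is symmetric — valid.
(C) □ψ → ◇ψ is axiom D, which corresponds to seriality. R is not serial — not valid.
(D) ψ → ◇ψ (the dual of axiom T) characterises the reflexive frames. R is not reflexive — not valid.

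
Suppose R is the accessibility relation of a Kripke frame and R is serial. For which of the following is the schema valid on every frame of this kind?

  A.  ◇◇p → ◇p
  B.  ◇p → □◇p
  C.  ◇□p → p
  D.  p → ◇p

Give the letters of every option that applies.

(A) ◇◇p → ◇p (the dual of axiom 4) characterises the transitive frames. Such an R need not be transitive — not valid.
(B) axiom 5: valid iff R is euclidean. Such an R need not be euclidean — not valid.
(C) the dual of axiom B: valid iff R is symmetric. Such an R need not be symmetric — not valid.
(D) p → ◇p is the dual of axiom T, which corresponds to reflexivity. Such an R need not be reflexive — not valid.

none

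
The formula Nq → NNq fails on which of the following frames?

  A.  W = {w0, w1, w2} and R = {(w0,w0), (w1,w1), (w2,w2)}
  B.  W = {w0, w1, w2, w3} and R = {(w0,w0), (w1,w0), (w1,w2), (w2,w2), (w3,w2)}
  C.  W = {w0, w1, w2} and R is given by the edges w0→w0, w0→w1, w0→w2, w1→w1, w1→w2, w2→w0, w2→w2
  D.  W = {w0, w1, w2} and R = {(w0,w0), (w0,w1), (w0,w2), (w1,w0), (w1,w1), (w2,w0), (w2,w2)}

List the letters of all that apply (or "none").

C, D

The schema Nq → NNq is axiom 4; it is valid on a frame iff R is transitive.
(A) R is transitive (R is closed under composition), so the schema is valid here.
(B) R is transitive (R is closed under composition), so the schema is valid here.
(C) R is not transitive (w1 R w2 and w2 R w0 but not w1 R w0), so the schema fails here.
(D) R is not transitive (w1 R w0 and w0 R w2 but not w1 R w2), so the schema fails here.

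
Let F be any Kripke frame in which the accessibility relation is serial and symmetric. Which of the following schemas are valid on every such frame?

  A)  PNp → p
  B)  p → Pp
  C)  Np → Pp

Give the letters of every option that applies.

(A) the dual of axiom B: valid iff R is symmetric. Every such R is symmetric — valid.
(B) p → Pp is the dual of axiom T; it is valid on a frame exactly when R is reflexive. Such an R need not be reflexive, so not valid.
(C) Np → Pp (axiom D) characterises the serial frames. Every such R is serial — valid.

A, C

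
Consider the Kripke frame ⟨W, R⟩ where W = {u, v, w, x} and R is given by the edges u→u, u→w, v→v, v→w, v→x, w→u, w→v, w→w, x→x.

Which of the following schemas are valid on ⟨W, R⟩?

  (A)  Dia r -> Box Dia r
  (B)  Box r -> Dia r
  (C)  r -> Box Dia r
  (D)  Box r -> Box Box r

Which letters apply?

R is not symmetric: v R x but not x R v.
R is not transitive: u R w and w R v but not u R v.
R is not euclidean: v R w and v R x but not w R x.
R is serial: every world has an R-successor.
(A) axiom 5: valid iff R is euclidean. R is not euclidean — not valid.
(B) axiom D: valid iff R is serial. R is serial — valid.
(C) r -> Box Dia r is axiom B, which corresponds to symmetry. R is not symmetric — not valid.
(D) Box r -> Box Box r (axiom 4) characterises the transitive frames. R is not transitive — not valid.

B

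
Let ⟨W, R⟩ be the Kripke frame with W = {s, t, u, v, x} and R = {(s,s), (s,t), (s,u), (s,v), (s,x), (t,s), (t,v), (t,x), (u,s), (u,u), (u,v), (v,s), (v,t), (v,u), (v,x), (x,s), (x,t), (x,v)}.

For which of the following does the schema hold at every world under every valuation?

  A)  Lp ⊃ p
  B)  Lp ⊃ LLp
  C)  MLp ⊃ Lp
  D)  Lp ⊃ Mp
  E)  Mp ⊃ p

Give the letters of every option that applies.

D

R is not reflexive: not t R t.
R is not transitive: t R s and s R t but not t R t.
R is not euclidean: s R t and s R u but not t R u.
R is serial: every world has an R-successor.
R is not a subset of the identity: s R t with s ≠ t.
(A) Lp ⊃ p (axiom T) characterises the reflexive frames. R is not reflexive — not valid.
(B) axiom 4: valid iff R is transitive. R is not transitive — not valid.
(C) MLp ⊃ Lp is the dual of axiom 5; it is valid on a frame exactly when R is euclidean. R is not euclidean, so not valid.
(D) Lp ⊃ Mp (axiom D) characterises the serial frames. R is serial — valid.
(E) Mp ⊃ p is the converse of T; it holds exactly when R ⊆ identity. Here R ⊄ identity — not valid.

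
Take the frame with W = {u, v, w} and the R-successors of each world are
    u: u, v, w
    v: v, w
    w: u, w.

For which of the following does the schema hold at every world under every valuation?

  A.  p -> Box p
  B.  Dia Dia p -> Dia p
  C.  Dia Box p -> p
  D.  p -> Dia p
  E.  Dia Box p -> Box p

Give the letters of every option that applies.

R is reflexive: each world relates to itself.
R is not symmetric: u R v but not v R u.
R is not transitive: v R w and w R u but not v R u.
R is not euclidean: u R v and u R u but not v R u.
R is not a subset of the identity: u R v with u ≠ v.
(A) p -> Box p is equivalent to ◇p→p; it holds exactly when R ⊆ identity. Here R ⊄ identity — not valid.
(B) Dia Dia p -> Dia p is the dual of axiom 4, which corresponds to transitivity. R is not transitive — not valid.
(C) Dia Box p -> p is the dual of axiom B, which corresponds to symmetry. R is not symmetric — not valid.
(D) p -> Dia p is the dual of axiom T, which corresponds to reflexivity. R is reflexive — valid.
(E) Dia Box p -> Box p is the dual of axiom 5, which corresponds to the euclidean property. R is not euclidean — not valid.

D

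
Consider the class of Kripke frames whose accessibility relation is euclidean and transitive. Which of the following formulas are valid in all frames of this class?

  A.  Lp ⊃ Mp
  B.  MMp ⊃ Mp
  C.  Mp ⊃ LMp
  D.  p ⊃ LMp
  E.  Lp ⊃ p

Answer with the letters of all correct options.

(A) axiom D: valid iff R is serial. Such an R need not be serial — not valid.
(B) MMp ⊃ Mp is the dual of axiom 4; it is valid on a frame exactly when R is transitive. Every such R is transitive, so valid.
(C) Mp ⊃ LMp (axiom 5) characterises the euclidean frames. Every such R is euclidean — valid.
(D) p ⊃ LMp (axiom B) characterises the symmetric frames. Such an R need not be symmetric — not valid.
(E) Lp ⊃ p is axiom T; it is valid on a frame exactly when R is reflexive. Such an R need not be reflexive, so not valid.

B, C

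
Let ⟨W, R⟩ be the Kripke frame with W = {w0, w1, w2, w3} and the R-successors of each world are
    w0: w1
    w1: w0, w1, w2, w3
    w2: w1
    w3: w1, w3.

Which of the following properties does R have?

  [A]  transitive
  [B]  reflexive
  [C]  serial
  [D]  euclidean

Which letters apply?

(A) not transitive: w0 R w1 and w1 R w0 but not w0 R w0.
(B) not reflexive: not w0 R w0.
(C) serial: every world has an R-successor.
(D) not euclidean: w1 R w0 and w1 R w2 but not w0 R w2.

C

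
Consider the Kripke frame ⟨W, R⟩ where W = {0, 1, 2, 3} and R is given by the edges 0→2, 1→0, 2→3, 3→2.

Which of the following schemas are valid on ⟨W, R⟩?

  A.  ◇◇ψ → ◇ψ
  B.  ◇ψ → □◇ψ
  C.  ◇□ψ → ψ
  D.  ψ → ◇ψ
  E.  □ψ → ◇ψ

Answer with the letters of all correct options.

E

R is not reflexive: not 0 R 0.
R is not symmetric: 0 R 2 but not 2 R 0.
R is not transitive: 0 R 2 and 2 R 3 but not 0 R 3.
R is not euclidean: 0 R 2 and 0 R 2 but not 2 R 2.
R is serial: every world has an R-successor.
(A) ◇◇ψ → ◇ψ is the dual of axiom 4, which corresponds to transitivity. R is not transitive — not valid.
(B) axiom 5: valid iff R is euclidean. R is not euclidean — not valid.
(C) the dual of axiom B: valid iff R is symmetric. R is not symmetric — not valid.
(D) ψ → ◇ψ (the dual of axiom T) characterises the reflexive frames. R is not reflexive — not valid.
(E) axiom D: valid iff R is serial. R is serial — valid.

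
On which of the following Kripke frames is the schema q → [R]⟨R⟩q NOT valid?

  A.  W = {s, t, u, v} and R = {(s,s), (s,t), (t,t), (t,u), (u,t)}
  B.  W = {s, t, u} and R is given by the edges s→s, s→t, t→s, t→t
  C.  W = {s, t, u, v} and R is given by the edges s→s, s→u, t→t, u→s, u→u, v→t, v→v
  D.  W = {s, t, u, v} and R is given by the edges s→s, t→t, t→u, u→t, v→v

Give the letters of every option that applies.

A, C

The schema q → [R]⟨R⟩q is axiom B; it is valid on a frame iff R is symmetric.
(A) R is not symmetric (s R t but not t R s), so the schema fails here.
(B) R is symmetric (every R-edge is matched by its reverse), so the schema is valid here.
(C) R is not symmetric (v R t but not t R v), so the schema fails here.
(D) R is symmetric (every R-edge is matched by its reverse), so the schema is valid here.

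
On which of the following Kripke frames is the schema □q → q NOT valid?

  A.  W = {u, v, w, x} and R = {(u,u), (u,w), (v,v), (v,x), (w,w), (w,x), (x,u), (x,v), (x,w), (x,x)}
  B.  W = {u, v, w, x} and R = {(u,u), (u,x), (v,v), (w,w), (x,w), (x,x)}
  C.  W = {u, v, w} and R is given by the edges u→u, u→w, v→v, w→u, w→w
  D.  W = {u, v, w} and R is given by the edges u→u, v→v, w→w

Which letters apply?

The schema □q → q is axiom T; it is valid on a frame iff R is reflexive.
(A) R is reflexive (each world relates to itself), so the schema is valid here.
(B) R is reflexive (each world relates to itself), so the schema is valid here.
(C) R is reflexive (each world relates to itself), so the schema is valid here.
(D) R is reflexive (each world relates to itself), so the schema is valid here.

none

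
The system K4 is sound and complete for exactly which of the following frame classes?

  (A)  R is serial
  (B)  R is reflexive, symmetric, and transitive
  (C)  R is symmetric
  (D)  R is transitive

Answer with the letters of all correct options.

(A) this class determines D, not K4.
(B) this class determines S5, not K4.
(C) this class determines KB, not K4.
(D) K4 is sound and complete for exactly this class.

D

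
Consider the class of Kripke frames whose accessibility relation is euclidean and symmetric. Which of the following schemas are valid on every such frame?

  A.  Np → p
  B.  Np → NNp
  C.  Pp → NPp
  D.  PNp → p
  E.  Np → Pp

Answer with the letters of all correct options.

A symmetric euclidean relation is transitive (uRv and vRw give vRu by symmetry, then uRw by the euclidean condition, applied at v).
(A) Np → p is axiom T, which corresponds to reflexivity. Such an R need not be reflexive — not valid.
(B) axiom 4: valid iff R is transitive. Every such R is transitive — valid.
(C) Pp → NPp is axiom 5; it is valid on a frame exactly when R is euclidean. Every such R is euclidean, so valid.
(D) PNp → p (the dual of axiom B) characterises the symmetric frames. Every such R is symmetric — valid.
(E) Np → Pp (axiom D) characterises the serial frames. Such an R need not be serial — not valid.

B, C, D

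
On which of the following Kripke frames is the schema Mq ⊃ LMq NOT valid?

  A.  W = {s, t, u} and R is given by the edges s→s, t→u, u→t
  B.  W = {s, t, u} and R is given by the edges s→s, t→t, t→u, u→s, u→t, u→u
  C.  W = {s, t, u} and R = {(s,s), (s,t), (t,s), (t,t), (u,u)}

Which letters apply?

The schema Mq ⊃ LMq is axiom 5; it is valid on a frame iff R is euclidean.
(A) R is not euclidean (t R u and t R u but not u R u), so the schema fails here.
(B) R is not euclidean (u R s and u R t but not s R t), so the schema fails here.
(C) R is euclidean (any two R-successors of the same world are R-related), so the schema is valid here.

A, B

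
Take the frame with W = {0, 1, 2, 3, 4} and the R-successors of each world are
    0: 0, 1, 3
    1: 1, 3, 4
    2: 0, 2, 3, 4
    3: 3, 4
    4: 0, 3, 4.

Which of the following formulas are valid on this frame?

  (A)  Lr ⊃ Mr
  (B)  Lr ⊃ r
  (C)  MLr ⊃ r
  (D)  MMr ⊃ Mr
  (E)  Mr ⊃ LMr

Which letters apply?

R is reflexive: each world relates to itself.
R is not symmetric: 0 R 1 but not 1 R 0.
R is not transitive: 0 R 1 and 1 R 4 but not 0 R 4.
R is not euclidean: 0 R 1 and 0 R 0 but not 1 R 0.
R is serial: every world has an R-successor.
(A) axiom D: valid iff R is serial. R is serial — valid.
(B) Lr ⊃ r (axiom T) characterises the reflexive frames. R is reflexive — valid.
(C) MLr ⊃ r (the dual of axiom B) characterises the symmetric frames. R is not symmetric — not valid.
(D) MMr ⊃ Mr (the dual of axiom 4) characterises the transitive frames. R is not transitive — not valid.
(E) Mr ⊃ LMr is axiom 5; it is valid on a frame exactly when R is euclidean. R is not euclidean, so not valid.

A, B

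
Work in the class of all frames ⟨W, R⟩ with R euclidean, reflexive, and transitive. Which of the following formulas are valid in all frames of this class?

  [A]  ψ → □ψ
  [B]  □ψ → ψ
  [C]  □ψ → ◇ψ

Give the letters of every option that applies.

B, C

A relation that is euclidean, reflexive, and transitive is also serial and symmetric.
(A) ψ → □ψ (equivalent to ◇p→p) corresponds to R being a subset of the identity. Such an R need not be a subset of the identity, so not valid.
(B) □ψ → ψ (axiom T) characterises the reflexive frames. Every such R is reflexive — valid.
(C) axiom D: valid iff R is serial. Every such R is serial — valid.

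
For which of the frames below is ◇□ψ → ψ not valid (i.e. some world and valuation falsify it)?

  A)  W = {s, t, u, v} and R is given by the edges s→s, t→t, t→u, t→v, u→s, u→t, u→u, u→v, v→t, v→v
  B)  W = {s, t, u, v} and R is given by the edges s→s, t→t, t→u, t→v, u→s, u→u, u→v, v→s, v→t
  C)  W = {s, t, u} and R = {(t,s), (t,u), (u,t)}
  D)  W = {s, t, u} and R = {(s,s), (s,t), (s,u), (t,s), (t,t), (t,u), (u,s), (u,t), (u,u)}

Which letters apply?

The schema ◇□ψ → ψ is the dual of axiom B; it is valid on a frame iff R is symmetric.
(A) R is not symmetric (u R s but not s R u), so the schema fails here.
(B) R is not symmetric (t R u but not u R t), so the schema fails here.
(C) R is not symmetric (t R s but not s R t), so the schema fails here.
(D) R is symmetric (every R-edge is matched by its reverse), so the schema is valid here.

A, B, C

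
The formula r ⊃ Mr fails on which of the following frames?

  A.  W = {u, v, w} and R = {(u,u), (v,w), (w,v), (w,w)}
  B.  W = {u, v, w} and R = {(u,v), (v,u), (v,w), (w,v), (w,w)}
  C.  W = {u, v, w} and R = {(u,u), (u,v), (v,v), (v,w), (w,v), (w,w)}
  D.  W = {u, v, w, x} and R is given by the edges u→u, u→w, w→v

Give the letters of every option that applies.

The schema r ⊃ Mr is the dual of axiom T; it is valid on a frame iff R is reflexive.
(A) R is not reflexive (not v R v), so the schema fails here.
(B) R is not reflexive (not u R u), so the schema fails here.
(C) R is reflexive (each world relates to itself), so the schema is valid here.
(D) R is not reflexive (not v R v), so the schema fails here.

A, B, D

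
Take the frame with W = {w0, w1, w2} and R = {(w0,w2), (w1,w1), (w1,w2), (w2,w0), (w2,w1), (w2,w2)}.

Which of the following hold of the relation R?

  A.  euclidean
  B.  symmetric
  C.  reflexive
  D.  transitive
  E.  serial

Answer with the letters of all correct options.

(A) not euclidean: w2 R w0 and w2 R w1 but not w0 R w1.
(B) symmetric: every R-edge is matched by its reverse.
(C) not reflexive: not w0 R w0.
(D) not transitive: w0 R w2 and w2 R w0 but not w0 R w0.
(E) serial: every world has an R-successor.

B, E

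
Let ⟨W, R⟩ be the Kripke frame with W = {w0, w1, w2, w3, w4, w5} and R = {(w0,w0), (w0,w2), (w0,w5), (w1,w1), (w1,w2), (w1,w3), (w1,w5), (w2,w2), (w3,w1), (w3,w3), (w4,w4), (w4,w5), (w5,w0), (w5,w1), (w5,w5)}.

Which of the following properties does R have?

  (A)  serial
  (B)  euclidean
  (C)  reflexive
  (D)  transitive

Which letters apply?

A, C

(A) serial: every world has an R-successor.
(B) not euclidean: w0 R w2 and w0 R w0 but not w2 R w0.
(C) reflexive: each world relates to itself.
(D) not transitive: w0 R w5 and w5 R w1 but not w0 R w1.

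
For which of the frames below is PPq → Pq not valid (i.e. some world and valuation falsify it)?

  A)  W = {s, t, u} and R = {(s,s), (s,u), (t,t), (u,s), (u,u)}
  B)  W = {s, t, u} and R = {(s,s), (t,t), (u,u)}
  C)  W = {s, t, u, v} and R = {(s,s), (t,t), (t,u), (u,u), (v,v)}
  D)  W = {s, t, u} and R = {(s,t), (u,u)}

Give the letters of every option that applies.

none

The schema PPq → Pq is the dual of axiom 4; it is valid on a frame iff R is transitive.
(A) R is transitive (R is closed under composition), so the schema is valid here.
(B) R is transitive (R is closed under composition), so the schema is valid here.
(C) R is transitive (R is closed under composition), so the schema is valid here.
(D) R is transitive (R is closed under composition), so the schema is valid here.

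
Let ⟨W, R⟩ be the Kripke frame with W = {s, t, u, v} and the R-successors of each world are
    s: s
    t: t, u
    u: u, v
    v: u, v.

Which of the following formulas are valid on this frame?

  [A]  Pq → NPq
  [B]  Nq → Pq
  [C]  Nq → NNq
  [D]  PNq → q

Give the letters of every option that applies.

R is not symmetric: t R u but not u R t.
R is not transitive: t R u and u R v but not t R v.
R is not euclidean: t R u and t R t but not u R t.
R is serial: every world has an R-successor.
(A) axiom 5: valid iff R is euclidean. R is not euclidean — not valid.
(B) Nq → Pq is axiom D; it is valid on a frame exactly when R is serial. R is serial, so valid.
(C) Nq → NNq is axiom 4, which corresponds to transitivity. R is not transitive — not valid.
(D) PNq → q is the dual of axiom B, which corresponds to symmetry. R is not symmetric — not valid.

B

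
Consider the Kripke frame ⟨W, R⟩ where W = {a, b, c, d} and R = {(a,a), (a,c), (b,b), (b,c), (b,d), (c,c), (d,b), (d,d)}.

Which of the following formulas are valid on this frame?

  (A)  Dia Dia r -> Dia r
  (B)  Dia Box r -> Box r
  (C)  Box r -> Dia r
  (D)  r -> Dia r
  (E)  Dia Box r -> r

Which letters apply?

R is reflexive: each world relates to itself.
R is not symmetric: a R c but not c R a.
R is not transitive: d R b and b R c but not d R c.
R is not euclidean: a R c and a R a but not c R a.
R is serial: every world has an R-successor.
(A) Dia Dia r -> Dia r (the dual of axiom 4) characterises the transitive frames. R is not transitive — not valid.
(B) Dia Box r -> Box r is the dual of axiom 5; it is valid on a frame exactly when R is euclidean. R is not euclidean, so not valid.
(C) Box r -> Dia r (axiom D) characterises the serial frames. R is serial — valid.
(D) r -> Dia r (the dual of axiom T) characterises the reflexive frames. R is reflexive — valid.
(E) the dual of axiom B: valid iff R is symmetric. R is not symmetric — not valid.

C, D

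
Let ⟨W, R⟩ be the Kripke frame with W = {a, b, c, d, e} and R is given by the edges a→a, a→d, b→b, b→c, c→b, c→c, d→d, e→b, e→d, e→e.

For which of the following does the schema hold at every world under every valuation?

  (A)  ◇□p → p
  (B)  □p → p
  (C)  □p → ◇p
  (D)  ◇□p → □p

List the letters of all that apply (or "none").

B, C

R is reflexive: each world relates to itself.
R is not symmetric: a R d but not d R a.
R is not euclidean: a R d and a R a but not d R a.
R is serial: every world has an R-successor.
(A) the dual of axiom B: valid iff R is symmetric. R is not symmetric — not valid.
(B) □p → p (axiom T) characterises the reflexive frames. R is reflexive — valid.
(C) □p → ◇p is axiom D; it is valid on a frame exactly when R is serial. R is serial, so valid.
(D) the dual of axiom 5: valid iff R is euclidean. R is not euclidean — not valid.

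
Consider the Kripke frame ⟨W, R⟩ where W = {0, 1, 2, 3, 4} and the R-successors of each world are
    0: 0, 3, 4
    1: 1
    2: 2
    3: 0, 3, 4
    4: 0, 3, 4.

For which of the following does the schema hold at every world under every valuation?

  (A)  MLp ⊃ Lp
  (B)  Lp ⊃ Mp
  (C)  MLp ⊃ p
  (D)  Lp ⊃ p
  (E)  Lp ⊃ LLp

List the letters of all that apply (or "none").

R is reflexive: each world relates to itself.
R is symmetric: every R-edge is matched by its reverse.
R is transitive: R is closed under composition.
R is euclidean: any two R-successors of the same world are R-related.
R is serial: every world has an R-successor.
(A) MLp ⊃ Lp (the dual of axiom 5) characterises the euclidean frames. R is euclidean — valid.
(B) axiom D: valid iff R is serial. R is serial — valid.
(C) MLp ⊃ p is the dual of axiom B, which corresponds to symmetry. R is symmetric — valid.
(D) Lp ⊃ p is axiom T; it is valid on a frame exactly when R is reflexive. R is reflexive, so valid.
(E) Lp ⊃ LLp is axiom 4; it is valid on a frame exactly when R is transitive. R is transitive, so valid.

A, B, C, D, E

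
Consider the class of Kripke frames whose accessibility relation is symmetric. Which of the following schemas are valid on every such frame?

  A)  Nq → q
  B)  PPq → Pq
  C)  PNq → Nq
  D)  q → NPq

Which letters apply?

(A) Nq → q (axiom T) characterises the reflexive frames. Such an R need not be reflexive — not valid.
(B) the dual of axiom 4: valid iff R is transitive. Such an R need not be transitive — not valid.
(C) PNq → Nq (the dual of axiom 5) characterises the euclidean frames. Such an R need not be euclidean — not valid.
(D) q → NPq is axiom B; it is valid on a frame exactly when R is symmetric. Every such R is symmetric, so valid.

D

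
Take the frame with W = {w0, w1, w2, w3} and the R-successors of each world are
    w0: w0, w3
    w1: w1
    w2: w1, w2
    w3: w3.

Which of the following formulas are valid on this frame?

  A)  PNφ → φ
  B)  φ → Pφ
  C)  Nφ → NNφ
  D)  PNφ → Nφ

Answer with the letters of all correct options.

R is reflexive: each world relates to itself.
R is not symmetric: w0 R w3 but not w3 R w0.
R is transitive: R is closed under composition.
R is not euclidean: w0 R w3 and w0 R w0 but not w3 R w0.
(A) PNφ → φ is the dual of axiom B; it is valid on a frame exactly when R is symmetric. R is not symmetric, so not valid.
(B) φ → Pφ is the dual of axiom T; it is valid on a frame exactly when R is reflexive. R is reflexive, so valid.
(C) Nφ → NNφ is axiom 4; it is valid on a frame exactly when R is transitive. R is transitive, so valid.
(D) PNφ → Nφ is the dual of axiom 5; it is valid on a frame exactly when R is euclidean. R is not euclidean, so not valid.

B, C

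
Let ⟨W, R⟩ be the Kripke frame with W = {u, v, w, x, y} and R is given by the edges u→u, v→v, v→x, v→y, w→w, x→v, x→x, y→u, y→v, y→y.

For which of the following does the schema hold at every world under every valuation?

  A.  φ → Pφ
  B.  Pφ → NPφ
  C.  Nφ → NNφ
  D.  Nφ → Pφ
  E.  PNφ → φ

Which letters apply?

A, D

R is reflexive: each world relates to itself.
R is not symmetric: y R u but not u R y.
R is not transitive: v R y and y R u but not v R u.
R is not euclidean: v R x and v R y but not x R y.
R is serial: every world has an R-successor.
(A) φ → Pφ (the dual of axiom T) characterises the reflexive frames. R is reflexive — valid.
(B) Pφ → NPφ is axiom 5; it is valid on a frame exactly when R is euclidean. R is not euclidean, so not valid.
(C) Nφ → NNφ (axiom 4) characterises the transitive frames. R is not transitive — not valid.
(D) Nφ → Pφ is axiom D, which corresponds to seriality. R is serial — valid.
(E) PNφ → φ is the dual of axiom B; it is valid on a frame exactly when R is symmetric. R is not symmetric, so not valid.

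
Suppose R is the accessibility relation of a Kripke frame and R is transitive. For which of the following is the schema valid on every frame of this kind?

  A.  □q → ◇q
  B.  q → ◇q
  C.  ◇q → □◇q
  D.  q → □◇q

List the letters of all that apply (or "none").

(A) □q → ◇q is axiom D; it is valid on a frame exactly when R is serial. Such an R need not be serial, so not valid.
(B) q → ◇q is the dual of axiom T, which corresponds to reflexivity. Such an R need not be reflexive — not valid.
(C) ◇q → □◇q is axiom 5, which corresponds to the euclidean property. Such an R need not be euclidean — not valid.
(D) q → □◇q is axiom B, which corresponds to symmetry. Such an R need not be symmetric — not valid.

none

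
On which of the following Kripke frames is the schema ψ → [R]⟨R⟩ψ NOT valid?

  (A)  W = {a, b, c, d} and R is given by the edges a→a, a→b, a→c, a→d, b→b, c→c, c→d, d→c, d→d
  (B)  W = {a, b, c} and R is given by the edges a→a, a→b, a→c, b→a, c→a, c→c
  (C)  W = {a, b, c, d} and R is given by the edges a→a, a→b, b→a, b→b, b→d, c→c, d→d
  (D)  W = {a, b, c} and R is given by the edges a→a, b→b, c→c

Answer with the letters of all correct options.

The schema ψ → [R]⟨R⟩ψ is axiom B; it is valid on a frame iff R is symmetric.
(A) R is not symmetric (a R b but not b R a), so the schema fails here.
(B) R is symmetric (every R-edge is matched by its reverse), so the schema is valid here.
(C) R is not symmetric (b R d but not d R b), so the schema fails here.
(D) R is symmetric (every R-edge is matched by its reverse), so the schema is valid here.

A, C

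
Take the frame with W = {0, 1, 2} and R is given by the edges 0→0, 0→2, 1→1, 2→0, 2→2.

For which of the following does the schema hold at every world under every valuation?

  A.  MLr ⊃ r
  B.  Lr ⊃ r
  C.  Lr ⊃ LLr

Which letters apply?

R is reflexive: each world relates to itself.
R is symmetric: every R-edge is matched by its reverse.
R is transitive: R is closed under composition.
(A) the dual of axiom B: valid iff R is symmetric. R is symmetric — valid.
(B) Lr ⊃ r (axiom T) characterises the reflexive frames. R is reflexive — valid.
(C) Lr ⊃ LLr is axiom 4, which corresponds to transitivity. R is transitive — valid.

A, B, C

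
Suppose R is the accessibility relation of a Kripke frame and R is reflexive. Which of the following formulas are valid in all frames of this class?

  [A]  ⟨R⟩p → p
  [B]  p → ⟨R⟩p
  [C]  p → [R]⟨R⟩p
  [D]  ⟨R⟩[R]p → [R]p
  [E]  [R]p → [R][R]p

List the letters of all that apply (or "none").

A reflexive relation is serial.
(A) ⟨R⟩p → p is valid only on frames where every R-edge is a self-loop. Such an R need not be a subset of the identity — not valid.
(B) the dual of axiom T: valid iff R is reflexive. Every such R is reflexive — valid.
(C) axiom B: valid iff R is symmetric. Such an R need not be symmetric — not valid.
(D) ⟨R⟩[R]p → [R]p (the dual of axiom 5) characterises the euclidean frames. Such an R need not be euclidean — not valid.
(E) [R]p → [R][R]p (axiom 4) characterises the transitive frames. Such an R need not be transitive — not valid.

B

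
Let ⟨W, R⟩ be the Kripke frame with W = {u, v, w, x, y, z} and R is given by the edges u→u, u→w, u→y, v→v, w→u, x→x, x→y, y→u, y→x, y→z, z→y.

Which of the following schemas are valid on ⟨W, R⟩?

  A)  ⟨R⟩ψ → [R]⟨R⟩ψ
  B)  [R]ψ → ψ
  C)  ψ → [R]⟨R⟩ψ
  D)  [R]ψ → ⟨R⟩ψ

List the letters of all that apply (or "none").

R is not reflexive: not w R w.
R is symmetric: every R-edge is matched by its reverse.
R is not euclidean: u R w and u R y but not w R y.
R is serial: every world has an R-successor.
(A) axiom 5: valid iff R is euclidean. R is not euclidean — not valid.
(B) [R]ψ → ψ is axiom T, which corresponds to reflexivity. R is not reflexive — not valid.
(C) ψ → [R]⟨R⟩ψ is axiom B; it is valid on a frame exactly when R is symmetric. R is symmetric, so valid.
(D) axiom D: valid iff R is serial. R is serial — valid.

C, D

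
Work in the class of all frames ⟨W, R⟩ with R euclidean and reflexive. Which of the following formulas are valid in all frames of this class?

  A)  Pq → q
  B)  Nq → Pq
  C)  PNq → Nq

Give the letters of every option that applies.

A reflexive euclidean relation is also symmetric (from wRw and wRv the euclidean condition gives vRw) and hence transitive; it is an equivalence relation.
(A) Pq → q is valid only on frames where every R-edge is a self-loop. Such an R need not be a subset of the identity — not valid.
(B) Nq → Pq is axiom D, which corresponds to seriality. Every such R is serial — valid.
(C) PNq → Nq (the dual of axiom 5) characterises the euclidean frames. Every such R is euclidean — valid.

B, C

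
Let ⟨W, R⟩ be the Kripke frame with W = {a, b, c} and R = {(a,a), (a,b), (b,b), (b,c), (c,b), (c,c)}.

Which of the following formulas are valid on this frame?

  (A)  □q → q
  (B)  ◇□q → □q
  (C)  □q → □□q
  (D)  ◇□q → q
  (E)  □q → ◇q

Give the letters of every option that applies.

R is reflexive: each world relates to itself.
R is not symmetric: a R b but not b R a.
R is not transitive: a R b and b R c but not a R c.
R is not euclidean: a R b and a R a but not b R a.
R is serial: every world has an R-successor.
(A) □q → q is axiom T, which corresponds to reflexivity. R is reflexive — valid.
(B) ◇□q → □q (the dual of axiom 5) characterises the euclidean frames. R is not euclidean — not valid.
(C) □q → □□q (axiom 4) characterises the transitive frames. R is not transitive — not valid.
(D) ◇□q → q is the dual of axiom B; it is valid on a frame exactly when R is symmetric. R is not symmetric, so not valid.
(E) □q → ◇q (axiom D) characterises the serial frames. R is serial — valid.

A, E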